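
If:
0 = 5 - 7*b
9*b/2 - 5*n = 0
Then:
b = 5/7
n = 9/14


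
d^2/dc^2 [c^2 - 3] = 2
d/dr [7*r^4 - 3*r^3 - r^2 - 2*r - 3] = 28*r^3 - 9*r^2 - 2*r - 2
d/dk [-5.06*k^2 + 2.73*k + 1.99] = 2.73 - 10.12*k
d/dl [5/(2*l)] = -5/(2*l^2)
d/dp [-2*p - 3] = -2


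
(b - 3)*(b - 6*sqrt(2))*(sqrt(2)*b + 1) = sqrt(2)*b^3 - 11*b^2 - 3*sqrt(2)*b^2 - 6*sqrt(2)*b + 33*b + 18*sqrt(2)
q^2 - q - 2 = (q - 2)*(q + 1)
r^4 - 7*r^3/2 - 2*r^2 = r^2*(r - 4)*(r + 1/2)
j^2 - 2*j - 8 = (j - 4)*(j + 2)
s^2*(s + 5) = s^3 + 5*s^2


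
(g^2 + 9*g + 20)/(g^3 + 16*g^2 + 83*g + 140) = 1/(g + 7)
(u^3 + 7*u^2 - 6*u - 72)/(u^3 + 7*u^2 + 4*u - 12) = (u^2 + u - 12)/(u^2 + u - 2)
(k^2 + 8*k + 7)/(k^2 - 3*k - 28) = (k^2 + 8*k + 7)/(k^2 - 3*k - 28)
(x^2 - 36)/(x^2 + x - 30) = (x - 6)/(x - 5)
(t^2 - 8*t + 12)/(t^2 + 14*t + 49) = (t^2 - 8*t + 12)/(t^2 + 14*t + 49)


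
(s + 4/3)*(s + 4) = s^2 + 16*s/3 + 16/3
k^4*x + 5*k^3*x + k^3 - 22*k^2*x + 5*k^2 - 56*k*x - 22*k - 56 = (k - 4)*(k + 2)*(k + 7)*(k*x + 1)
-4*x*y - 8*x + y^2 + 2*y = (-4*x + y)*(y + 2)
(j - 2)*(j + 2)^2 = j^3 + 2*j^2 - 4*j - 8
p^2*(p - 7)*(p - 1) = p^4 - 8*p^3 + 7*p^2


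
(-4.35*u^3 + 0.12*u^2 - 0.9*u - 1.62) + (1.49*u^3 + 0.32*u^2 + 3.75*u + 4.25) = -2.86*u^3 + 0.44*u^2 + 2.85*u + 2.63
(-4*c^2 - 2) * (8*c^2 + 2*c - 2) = -32*c^4 - 8*c^3 - 8*c^2 - 4*c + 4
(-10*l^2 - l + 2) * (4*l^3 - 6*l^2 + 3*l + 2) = -40*l^5 + 56*l^4 - 16*l^3 - 35*l^2 + 4*l + 4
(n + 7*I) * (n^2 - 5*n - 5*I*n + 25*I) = n^3 - 5*n^2 + 2*I*n^2 + 35*n - 10*I*n - 175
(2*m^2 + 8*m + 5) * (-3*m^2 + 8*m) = -6*m^4 - 8*m^3 + 49*m^2 + 40*m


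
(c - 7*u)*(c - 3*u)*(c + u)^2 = c^4 - 8*c^3*u + 2*c^2*u^2 + 32*c*u^3 + 21*u^4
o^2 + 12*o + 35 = (o + 5)*(o + 7)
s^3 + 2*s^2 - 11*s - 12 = (s - 3)*(s + 1)*(s + 4)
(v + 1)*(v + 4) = v^2 + 5*v + 4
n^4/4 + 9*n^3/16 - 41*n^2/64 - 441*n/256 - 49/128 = (n/4 + 1/2)*(n - 7/4)*(n + 1/4)*(n + 7/4)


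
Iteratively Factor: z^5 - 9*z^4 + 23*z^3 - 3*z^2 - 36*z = (z - 3)*(z^4 - 6*z^3 + 5*z^2 + 12*z) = (z - 4)*(z - 3)*(z^3 - 2*z^2 - 3*z) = (z - 4)*(z - 3)*(z + 1)*(z^2 - 3*z) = z*(z - 4)*(z - 3)*(z + 1)*(z - 3)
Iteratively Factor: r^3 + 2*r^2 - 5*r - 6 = (r + 1)*(r^2 + r - 6) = (r + 1)*(r + 3)*(r - 2)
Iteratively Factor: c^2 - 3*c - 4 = (c - 4)*(c + 1)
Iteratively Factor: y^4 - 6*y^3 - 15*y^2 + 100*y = (y + 4)*(y^3 - 10*y^2 + 25*y) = (y - 5)*(y + 4)*(y^2 - 5*y) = (y - 5)^2*(y + 4)*(y)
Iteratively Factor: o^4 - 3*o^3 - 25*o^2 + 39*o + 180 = (o - 5)*(o^3 + 2*o^2 - 15*o - 36) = (o - 5)*(o + 3)*(o^2 - o - 12) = (o - 5)*(o + 3)^2*(o - 4)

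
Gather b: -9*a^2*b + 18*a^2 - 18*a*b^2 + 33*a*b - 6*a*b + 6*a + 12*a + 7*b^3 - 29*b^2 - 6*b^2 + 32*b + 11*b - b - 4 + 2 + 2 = 18*a^2 + 18*a + 7*b^3 + b^2*(-18*a - 35) + b*(-9*a^2 + 27*a + 42)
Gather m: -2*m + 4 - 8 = -2*m - 4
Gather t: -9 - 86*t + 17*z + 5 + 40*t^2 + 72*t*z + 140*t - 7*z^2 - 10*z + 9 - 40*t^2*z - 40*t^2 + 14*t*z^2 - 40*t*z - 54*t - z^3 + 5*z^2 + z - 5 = -40*t^2*z + t*(14*z^2 + 32*z) - z^3 - 2*z^2 + 8*z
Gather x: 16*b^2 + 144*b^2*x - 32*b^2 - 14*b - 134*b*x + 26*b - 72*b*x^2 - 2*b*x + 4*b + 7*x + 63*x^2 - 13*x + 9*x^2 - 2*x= -16*b^2 + 16*b + x^2*(72 - 72*b) + x*(144*b^2 - 136*b - 8)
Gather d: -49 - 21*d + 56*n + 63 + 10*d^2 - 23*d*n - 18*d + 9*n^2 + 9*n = 10*d^2 + d*(-23*n - 39) + 9*n^2 + 65*n + 14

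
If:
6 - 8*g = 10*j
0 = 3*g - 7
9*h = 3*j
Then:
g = 7/3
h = -19/45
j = -19/15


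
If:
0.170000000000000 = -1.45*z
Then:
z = -0.12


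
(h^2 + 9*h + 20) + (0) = h^2 + 9*h + 20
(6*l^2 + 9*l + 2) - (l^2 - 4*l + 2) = 5*l^2 + 13*l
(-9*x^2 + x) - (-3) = -9*x^2 + x + 3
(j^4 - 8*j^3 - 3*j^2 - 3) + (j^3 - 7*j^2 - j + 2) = j^4 - 7*j^3 - 10*j^2 - j - 1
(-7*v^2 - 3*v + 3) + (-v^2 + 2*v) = -8*v^2 - v + 3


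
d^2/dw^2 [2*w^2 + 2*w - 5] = 4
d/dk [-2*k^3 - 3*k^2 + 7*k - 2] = -6*k^2 - 6*k + 7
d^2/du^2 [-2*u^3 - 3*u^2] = -12*u - 6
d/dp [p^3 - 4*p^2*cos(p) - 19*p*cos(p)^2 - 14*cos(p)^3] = 4*p^2*sin(p) + 3*p^2 + 19*p*sin(2*p) - 8*p*cos(p) + 42*sin(p)*cos(p)^2 - 19*cos(p)^2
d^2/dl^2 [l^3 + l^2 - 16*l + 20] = 6*l + 2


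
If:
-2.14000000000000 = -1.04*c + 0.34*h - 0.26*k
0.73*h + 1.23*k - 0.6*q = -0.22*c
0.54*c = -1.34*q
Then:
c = -2.48148148148148*q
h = -4.73087231968811*q - 4.32927631578947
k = 3.73940058479532*q + 2.56940789473684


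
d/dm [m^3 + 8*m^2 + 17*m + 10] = 3*m^2 + 16*m + 17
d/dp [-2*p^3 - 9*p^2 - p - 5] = -6*p^2 - 18*p - 1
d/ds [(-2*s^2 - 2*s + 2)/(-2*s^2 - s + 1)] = 2*s*(2 - s)/(4*s^4 + 4*s^3 - 3*s^2 - 2*s + 1)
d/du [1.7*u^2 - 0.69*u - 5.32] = 3.4*u - 0.69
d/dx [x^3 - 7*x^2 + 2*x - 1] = 3*x^2 - 14*x + 2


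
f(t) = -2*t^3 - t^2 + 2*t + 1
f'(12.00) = -886.00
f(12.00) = -3575.00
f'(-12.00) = -838.00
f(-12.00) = 3289.00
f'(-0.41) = 1.81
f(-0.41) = 0.15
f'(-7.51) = -321.38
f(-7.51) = 776.71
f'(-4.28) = -99.35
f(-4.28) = 130.93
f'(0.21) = 1.32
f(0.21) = 1.36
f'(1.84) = -21.99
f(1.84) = -11.16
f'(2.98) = -57.24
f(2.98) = -54.85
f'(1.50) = -14.50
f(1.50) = -5.00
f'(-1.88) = -15.45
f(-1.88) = 6.99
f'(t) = -6*t^2 - 2*t + 2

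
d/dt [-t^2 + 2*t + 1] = 2 - 2*t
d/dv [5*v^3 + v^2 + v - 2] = 15*v^2 + 2*v + 1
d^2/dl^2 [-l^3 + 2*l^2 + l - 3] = 4 - 6*l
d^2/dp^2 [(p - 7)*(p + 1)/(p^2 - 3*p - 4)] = -6/(p^3 - 12*p^2 + 48*p - 64)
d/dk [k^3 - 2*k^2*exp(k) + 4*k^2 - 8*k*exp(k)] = -2*k^2*exp(k) + 3*k^2 - 12*k*exp(k) + 8*k - 8*exp(k)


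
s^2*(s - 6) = s^3 - 6*s^2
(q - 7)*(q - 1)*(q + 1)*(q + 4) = q^4 - 3*q^3 - 29*q^2 + 3*q + 28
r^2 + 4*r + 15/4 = (r + 3/2)*(r + 5/2)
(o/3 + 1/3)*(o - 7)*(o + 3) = o^3/3 - o^2 - 25*o/3 - 7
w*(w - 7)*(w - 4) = w^3 - 11*w^2 + 28*w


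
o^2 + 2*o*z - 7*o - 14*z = (o - 7)*(o + 2*z)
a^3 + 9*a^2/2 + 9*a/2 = a*(a + 3/2)*(a + 3)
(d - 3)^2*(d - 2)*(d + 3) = d^4 - 5*d^3 - 3*d^2 + 45*d - 54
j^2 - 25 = (j - 5)*(j + 5)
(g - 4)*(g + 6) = g^2 + 2*g - 24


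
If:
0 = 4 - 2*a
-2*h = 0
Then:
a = 2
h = 0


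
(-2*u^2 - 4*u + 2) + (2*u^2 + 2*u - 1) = 1 - 2*u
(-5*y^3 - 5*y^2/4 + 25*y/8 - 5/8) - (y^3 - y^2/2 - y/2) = -6*y^3 - 3*y^2/4 + 29*y/8 - 5/8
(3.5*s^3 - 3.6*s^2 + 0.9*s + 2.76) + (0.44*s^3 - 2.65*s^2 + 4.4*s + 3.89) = 3.94*s^3 - 6.25*s^2 + 5.3*s + 6.65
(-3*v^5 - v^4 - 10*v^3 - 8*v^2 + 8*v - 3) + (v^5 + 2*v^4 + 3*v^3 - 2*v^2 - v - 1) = -2*v^5 + v^4 - 7*v^3 - 10*v^2 + 7*v - 4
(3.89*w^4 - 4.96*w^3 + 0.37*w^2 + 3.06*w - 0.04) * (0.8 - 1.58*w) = -6.1462*w^5 + 10.9488*w^4 - 4.5526*w^3 - 4.5388*w^2 + 2.5112*w - 0.032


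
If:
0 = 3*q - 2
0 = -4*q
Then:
No Solution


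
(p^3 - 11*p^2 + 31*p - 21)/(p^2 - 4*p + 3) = p - 7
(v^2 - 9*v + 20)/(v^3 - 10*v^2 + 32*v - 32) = (v - 5)/(v^2 - 6*v + 8)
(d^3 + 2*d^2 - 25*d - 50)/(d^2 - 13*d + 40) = (d^2 + 7*d + 10)/(d - 8)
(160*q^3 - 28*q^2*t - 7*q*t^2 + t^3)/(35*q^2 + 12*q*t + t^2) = (32*q^2 - 12*q*t + t^2)/(7*q + t)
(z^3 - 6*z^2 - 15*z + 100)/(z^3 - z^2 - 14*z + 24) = (z^2 - 10*z + 25)/(z^2 - 5*z + 6)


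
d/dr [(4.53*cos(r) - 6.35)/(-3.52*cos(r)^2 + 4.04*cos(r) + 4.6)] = (-15.9456*cos(r)^2 + 44.704*cos(r) - 46.492)*sin(r)/(12.3904*cos(r)^4 - 28.4416*cos(r)^3 - 16.0624*cos(r)^2 + 37.168*cos(r) + 21.16)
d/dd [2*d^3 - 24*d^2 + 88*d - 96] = 6*d^2 - 48*d + 88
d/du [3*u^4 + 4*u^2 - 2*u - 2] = 12*u^3 + 8*u - 2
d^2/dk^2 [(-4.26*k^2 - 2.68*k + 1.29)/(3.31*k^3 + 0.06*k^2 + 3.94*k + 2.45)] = (-93.345972*k^6 - 176.174088*k^5 + 499.745124*k^4 + 559.64642*k^3 + 365.52714*k^2 - 58.574034*k + 40.270408)/(36.264691*k^9 + 1.972098*k^8 + 129.53685*k^7 + 85.222455*k^6 + 157.11132*k^5 + 194.529288*k^4 + 124.242889*k^3 + 115.17891*k^2 + 70.94955*k + 14.706125)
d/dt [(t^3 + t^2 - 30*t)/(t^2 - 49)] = (t^4 - 117*t^2 - 98*t + 1470)/(t^4 - 98*t^2 + 2401)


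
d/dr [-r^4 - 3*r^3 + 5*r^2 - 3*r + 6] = -4*r^3 - 9*r^2 + 10*r - 3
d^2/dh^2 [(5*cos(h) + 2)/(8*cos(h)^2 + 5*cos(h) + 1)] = (-720*(1 - cos(2*h))^2*cos(h) - 78*(1 - cos(2*h))^2 + 885*cos(h) + 183*cos(2*h)/2 - 480*cos(3*h) + 160*cos(5*h) + 843/2)/(5*cos(h) + 4*cos(2*h) + 5)^3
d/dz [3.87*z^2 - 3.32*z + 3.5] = 7.74*z - 3.32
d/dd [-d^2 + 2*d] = 2 - 2*d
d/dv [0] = 0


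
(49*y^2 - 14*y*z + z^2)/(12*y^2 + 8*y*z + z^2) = (49*y^2 - 14*y*z + z^2)/(12*y^2 + 8*y*z + z^2)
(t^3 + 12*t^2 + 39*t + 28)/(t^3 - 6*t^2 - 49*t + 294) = (t^2 + 5*t + 4)/(t^2 - 13*t + 42)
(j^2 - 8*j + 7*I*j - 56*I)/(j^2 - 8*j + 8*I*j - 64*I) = (j + 7*I)/(j + 8*I)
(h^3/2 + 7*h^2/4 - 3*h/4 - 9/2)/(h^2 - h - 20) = (-2*h^3 - 7*h^2 + 3*h + 18)/(4*(-h^2 + h + 20))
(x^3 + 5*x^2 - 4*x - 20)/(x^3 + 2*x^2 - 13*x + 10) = (x + 2)/(x - 1)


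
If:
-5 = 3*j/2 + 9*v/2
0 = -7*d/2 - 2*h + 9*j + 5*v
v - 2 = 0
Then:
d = -4*h/7 - 148/7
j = -28/3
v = 2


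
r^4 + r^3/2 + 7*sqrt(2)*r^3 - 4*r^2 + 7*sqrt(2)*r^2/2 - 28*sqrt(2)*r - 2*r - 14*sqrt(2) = (r - 2)*(r + 1/2)*(r + 2)*(r + 7*sqrt(2))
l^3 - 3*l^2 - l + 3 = (l - 3)*(l - 1)*(l + 1)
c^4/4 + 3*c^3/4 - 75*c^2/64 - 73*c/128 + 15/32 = (c/4 + 1)*(c - 5/4)*(c - 1/2)*(c + 3/4)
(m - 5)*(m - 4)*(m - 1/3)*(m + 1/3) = m^4 - 9*m^3 + 179*m^2/9 + m - 20/9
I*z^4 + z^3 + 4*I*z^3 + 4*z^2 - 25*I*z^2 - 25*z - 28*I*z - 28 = (z - 4)*(z + 1)*(z + 7)*(I*z + 1)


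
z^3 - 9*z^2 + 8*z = z*(z - 8)*(z - 1)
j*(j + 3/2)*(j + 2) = j^3 + 7*j^2/2 + 3*j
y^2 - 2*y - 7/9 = (y - 7/3)*(y + 1/3)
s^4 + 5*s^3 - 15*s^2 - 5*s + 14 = (s - 2)*(s - 1)*(s + 1)*(s + 7)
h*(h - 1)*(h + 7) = h^3 + 6*h^2 - 7*h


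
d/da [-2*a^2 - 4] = -4*a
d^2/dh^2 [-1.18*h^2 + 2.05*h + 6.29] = -2.36000000000000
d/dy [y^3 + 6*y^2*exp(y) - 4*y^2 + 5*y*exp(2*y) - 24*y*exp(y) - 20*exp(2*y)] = 6*y^2*exp(y) + 3*y^2 + 10*y*exp(2*y) - 12*y*exp(y) - 8*y - 35*exp(2*y) - 24*exp(y)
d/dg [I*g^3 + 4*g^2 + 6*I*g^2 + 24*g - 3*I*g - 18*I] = 3*I*g^2 + g*(8 + 12*I) + 24 - 3*I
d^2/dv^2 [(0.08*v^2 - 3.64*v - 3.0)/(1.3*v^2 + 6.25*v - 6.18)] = (-13.6032*v^3 - 26.56368*v^2 - 321.71256*v - 557.658216)/(2.197*v^6 + 31.6875*v^5 + 121.01115*v^4 - 57.134375*v^3 - 575.26839*v^2 + 716.1075*v - 236.029032)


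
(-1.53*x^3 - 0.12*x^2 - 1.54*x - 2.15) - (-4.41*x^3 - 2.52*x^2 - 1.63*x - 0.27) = 2.88*x^3 + 2.4*x^2 + 0.0899999999999999*x - 1.88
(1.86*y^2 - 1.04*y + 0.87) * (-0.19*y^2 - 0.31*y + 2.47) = -0.3534*y^4 - 0.379*y^3 + 4.7513*y^2 - 2.8385*y + 2.1489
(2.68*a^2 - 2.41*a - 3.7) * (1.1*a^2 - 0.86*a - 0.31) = 2.948*a^4 - 4.9558*a^3 - 2.8282*a^2 + 3.9291*a + 1.147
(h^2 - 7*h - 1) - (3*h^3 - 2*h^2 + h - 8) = -3*h^3 + 3*h^2 - 8*h + 7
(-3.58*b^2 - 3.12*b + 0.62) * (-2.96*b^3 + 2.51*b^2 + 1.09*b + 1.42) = 10.5968*b^5 + 0.249400000000001*b^4 - 13.5686*b^3 - 6.9282*b^2 - 3.7546*b + 0.8804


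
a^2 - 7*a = a*(a - 7)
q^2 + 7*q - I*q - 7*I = (q + 7)*(q - I)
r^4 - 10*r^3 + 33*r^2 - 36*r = r*(r - 4)*(r - 3)^2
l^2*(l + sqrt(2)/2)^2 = l^4 + sqrt(2)*l^3 + l^2/2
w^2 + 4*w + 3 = (w + 1)*(w + 3)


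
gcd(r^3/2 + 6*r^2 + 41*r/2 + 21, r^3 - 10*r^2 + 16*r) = 1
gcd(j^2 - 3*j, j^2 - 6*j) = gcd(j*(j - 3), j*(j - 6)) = j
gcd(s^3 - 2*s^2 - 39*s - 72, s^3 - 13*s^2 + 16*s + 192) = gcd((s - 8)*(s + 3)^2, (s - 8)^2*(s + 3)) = s^2 - 5*s - 24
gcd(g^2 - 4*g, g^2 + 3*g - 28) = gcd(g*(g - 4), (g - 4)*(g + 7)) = g - 4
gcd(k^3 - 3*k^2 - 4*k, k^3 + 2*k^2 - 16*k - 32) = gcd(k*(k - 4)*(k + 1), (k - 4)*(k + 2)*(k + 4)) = k - 4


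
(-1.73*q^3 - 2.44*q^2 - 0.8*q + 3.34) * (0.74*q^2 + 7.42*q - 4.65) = -1.2802*q^5 - 14.6422*q^4 - 10.6523*q^3 + 7.8816*q^2 + 28.5028*q - 15.531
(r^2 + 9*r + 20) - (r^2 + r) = 8*r + 20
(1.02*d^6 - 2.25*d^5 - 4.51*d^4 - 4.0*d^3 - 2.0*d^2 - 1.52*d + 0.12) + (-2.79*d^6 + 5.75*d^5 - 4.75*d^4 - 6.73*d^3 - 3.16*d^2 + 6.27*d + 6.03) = -1.77*d^6 + 3.5*d^5 - 9.26*d^4 - 10.73*d^3 - 5.16*d^2 + 4.75*d + 6.15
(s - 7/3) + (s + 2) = 2*s - 1/3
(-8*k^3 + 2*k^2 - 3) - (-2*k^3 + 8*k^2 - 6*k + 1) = -6*k^3 - 6*k^2 + 6*k - 4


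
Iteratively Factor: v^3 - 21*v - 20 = (v + 1)*(v^2 - v - 20) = (v - 5)*(v + 1)*(v + 4)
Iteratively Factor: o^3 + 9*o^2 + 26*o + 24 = (o + 4)*(o^2 + 5*o + 6) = (o + 2)*(o + 4)*(o + 3)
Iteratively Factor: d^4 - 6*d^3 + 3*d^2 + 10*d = (d - 5)*(d^3 - d^2 - 2*d) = (d - 5)*(d + 1)*(d^2 - 2*d) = d*(d - 5)*(d + 1)*(d - 2)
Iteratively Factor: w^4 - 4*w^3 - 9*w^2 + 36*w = (w + 3)*(w^3 - 7*w^2 + 12*w) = (w - 4)*(w + 3)*(w^2 - 3*w) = (w - 4)*(w - 3)*(w + 3)*(w)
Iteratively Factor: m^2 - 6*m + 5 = (m - 1)*(m - 5)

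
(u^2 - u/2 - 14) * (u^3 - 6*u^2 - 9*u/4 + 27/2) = u^5 - 13*u^4/2 - 53*u^3/4 + 789*u^2/8 + 99*u/4 - 189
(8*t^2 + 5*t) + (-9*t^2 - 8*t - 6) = -t^2 - 3*t - 6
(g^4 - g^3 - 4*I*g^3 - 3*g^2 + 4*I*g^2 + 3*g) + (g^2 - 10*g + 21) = g^4 - g^3 - 4*I*g^3 - 2*g^2 + 4*I*g^2 - 7*g + 21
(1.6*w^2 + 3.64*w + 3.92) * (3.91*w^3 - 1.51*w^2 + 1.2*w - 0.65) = 6.256*w^5 + 11.8164*w^4 + 11.7508*w^3 - 2.5912*w^2 + 2.338*w - 2.548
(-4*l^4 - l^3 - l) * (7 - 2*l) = 8*l^5 - 26*l^4 - 7*l^3 + 2*l^2 - 7*l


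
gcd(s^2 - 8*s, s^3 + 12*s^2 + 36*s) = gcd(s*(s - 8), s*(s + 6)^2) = s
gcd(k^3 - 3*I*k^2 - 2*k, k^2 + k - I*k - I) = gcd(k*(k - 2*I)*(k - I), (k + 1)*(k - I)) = k - I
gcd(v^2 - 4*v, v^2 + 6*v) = v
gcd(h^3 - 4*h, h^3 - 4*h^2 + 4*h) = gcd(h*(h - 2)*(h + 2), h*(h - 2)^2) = h^2 - 2*h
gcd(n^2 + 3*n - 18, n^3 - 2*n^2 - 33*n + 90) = n^2 + 3*n - 18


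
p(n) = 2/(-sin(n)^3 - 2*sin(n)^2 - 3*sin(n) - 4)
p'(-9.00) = -0.37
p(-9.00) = -0.66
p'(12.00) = 0.37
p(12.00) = -0.71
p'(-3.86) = -0.21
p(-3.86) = -0.28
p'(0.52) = 0.27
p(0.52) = -0.33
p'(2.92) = -0.35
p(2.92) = -0.42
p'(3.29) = -0.38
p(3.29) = -0.56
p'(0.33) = 0.32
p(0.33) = -0.38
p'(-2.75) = -0.37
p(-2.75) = -0.65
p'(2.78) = -0.31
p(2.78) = -0.37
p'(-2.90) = -0.38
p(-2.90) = -0.59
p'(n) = 2*(3*sin(n)^2*cos(n) + 4*sin(n)*cos(n) + 3*cos(n))/(-sin(n)^3 - 2*sin(n)^2 - 3*sin(n) - 4)^2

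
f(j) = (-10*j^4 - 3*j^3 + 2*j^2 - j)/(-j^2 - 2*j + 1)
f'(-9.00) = -194.69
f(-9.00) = 1020.19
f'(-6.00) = -129.21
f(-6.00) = 531.91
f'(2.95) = 45.45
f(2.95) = 60.28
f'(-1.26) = 32.94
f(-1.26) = -7.64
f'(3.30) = 52.04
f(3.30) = 77.33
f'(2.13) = 30.38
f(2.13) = 29.23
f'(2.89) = 44.33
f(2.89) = 57.58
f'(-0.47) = -0.15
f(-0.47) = 0.43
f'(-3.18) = 90.26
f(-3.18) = 327.98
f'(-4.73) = -92.92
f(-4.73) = 389.37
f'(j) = (2*j + 2)*(-10*j^4 - 3*j^3 + 2*j^2 - j)/(-j^2 - 2*j + 1)^2 + (-40*j^3 - 9*j^2 + 4*j - 1)/(-j^2 - 2*j + 1)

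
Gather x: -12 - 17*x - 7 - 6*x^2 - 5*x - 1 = -6*x^2 - 22*x - 20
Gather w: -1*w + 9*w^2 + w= 9*w^2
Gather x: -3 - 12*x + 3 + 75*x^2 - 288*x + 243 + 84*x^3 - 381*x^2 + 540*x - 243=84*x^3 - 306*x^2 + 240*x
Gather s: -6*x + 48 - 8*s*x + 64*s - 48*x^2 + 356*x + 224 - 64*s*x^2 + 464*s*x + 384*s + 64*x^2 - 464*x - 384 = s*(-64*x^2 + 456*x + 448) + 16*x^2 - 114*x - 112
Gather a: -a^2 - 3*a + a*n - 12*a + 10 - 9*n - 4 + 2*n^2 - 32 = -a^2 + a*(n - 15) + 2*n^2 - 9*n - 26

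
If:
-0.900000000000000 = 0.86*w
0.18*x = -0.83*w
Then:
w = -1.05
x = 4.83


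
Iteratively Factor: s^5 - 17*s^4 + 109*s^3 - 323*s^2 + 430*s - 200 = (s - 4)*(s^4 - 13*s^3 + 57*s^2 - 95*s + 50) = (s - 5)*(s - 4)*(s^3 - 8*s^2 + 17*s - 10) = (s - 5)*(s - 4)*(s - 1)*(s^2 - 7*s + 10) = (s - 5)^2*(s - 4)*(s - 1)*(s - 2)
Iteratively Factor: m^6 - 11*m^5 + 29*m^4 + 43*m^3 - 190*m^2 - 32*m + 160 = (m - 5)*(m^5 - 6*m^4 - m^3 + 38*m^2 - 32) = (m - 5)*(m + 1)*(m^4 - 7*m^3 + 6*m^2 + 32*m - 32) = (m - 5)*(m + 1)*(m + 2)*(m^3 - 9*m^2 + 24*m - 16) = (m - 5)*(m - 4)*(m + 1)*(m + 2)*(m^2 - 5*m + 4) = (m - 5)*(m - 4)^2*(m + 1)*(m + 2)*(m - 1)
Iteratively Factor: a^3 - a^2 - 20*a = (a + 4)*(a^2 - 5*a) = a*(a + 4)*(a - 5)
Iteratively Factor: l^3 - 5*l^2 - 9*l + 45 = (l - 3)*(l^2 - 2*l - 15) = (l - 3)*(l + 3)*(l - 5)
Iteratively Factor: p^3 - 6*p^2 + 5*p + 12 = (p + 1)*(p^2 - 7*p + 12) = (p - 3)*(p + 1)*(p - 4)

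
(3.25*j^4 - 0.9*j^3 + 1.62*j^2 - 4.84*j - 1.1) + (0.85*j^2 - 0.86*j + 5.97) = 3.25*j^4 - 0.9*j^3 + 2.47*j^2 - 5.7*j + 4.87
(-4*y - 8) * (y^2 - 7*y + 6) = -4*y^3 + 20*y^2 + 32*y - 48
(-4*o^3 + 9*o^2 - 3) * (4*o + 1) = -16*o^4 + 32*o^3 + 9*o^2 - 12*o - 3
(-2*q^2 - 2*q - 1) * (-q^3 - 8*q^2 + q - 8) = 2*q^5 + 18*q^4 + 15*q^3 + 22*q^2 + 15*q + 8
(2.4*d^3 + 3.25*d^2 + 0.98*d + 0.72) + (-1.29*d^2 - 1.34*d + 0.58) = 2.4*d^3 + 1.96*d^2 - 0.36*d + 1.3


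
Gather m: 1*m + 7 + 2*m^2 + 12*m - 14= 2*m^2 + 13*m - 7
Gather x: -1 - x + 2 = 1 - x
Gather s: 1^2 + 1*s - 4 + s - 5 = 2*s - 8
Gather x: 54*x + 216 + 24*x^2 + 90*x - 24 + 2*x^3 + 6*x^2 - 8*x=2*x^3 + 30*x^2 + 136*x + 192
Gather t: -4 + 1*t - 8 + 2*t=3*t - 12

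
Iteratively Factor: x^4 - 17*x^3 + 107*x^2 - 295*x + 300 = (x - 5)*(x^3 - 12*x^2 + 47*x - 60) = (x - 5)*(x - 3)*(x^2 - 9*x + 20) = (x - 5)^2*(x - 3)*(x - 4)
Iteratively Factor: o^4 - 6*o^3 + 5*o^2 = (o - 5)*(o^3 - o^2) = o*(o - 5)*(o^2 - o) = o^2*(o - 5)*(o - 1)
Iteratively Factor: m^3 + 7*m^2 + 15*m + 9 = (m + 3)*(m^2 + 4*m + 3) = (m + 1)*(m + 3)*(m + 3)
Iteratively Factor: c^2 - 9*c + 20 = (c - 5)*(c - 4)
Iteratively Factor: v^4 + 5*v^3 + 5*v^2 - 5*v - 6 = (v + 3)*(v^3 + 2*v^2 - v - 2) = (v + 2)*(v + 3)*(v^2 - 1) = (v - 1)*(v + 2)*(v + 3)*(v + 1)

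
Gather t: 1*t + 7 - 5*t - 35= -4*t - 28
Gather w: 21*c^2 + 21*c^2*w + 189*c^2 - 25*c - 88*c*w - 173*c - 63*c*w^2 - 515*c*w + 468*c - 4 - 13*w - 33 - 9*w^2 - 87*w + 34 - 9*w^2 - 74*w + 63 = 210*c^2 + 270*c + w^2*(-63*c - 18) + w*(21*c^2 - 603*c - 174) + 60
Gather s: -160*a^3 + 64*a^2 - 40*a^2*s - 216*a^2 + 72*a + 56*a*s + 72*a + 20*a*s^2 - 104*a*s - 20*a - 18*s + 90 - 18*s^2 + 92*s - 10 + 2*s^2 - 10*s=-160*a^3 - 152*a^2 + 124*a + s^2*(20*a - 16) + s*(-40*a^2 - 48*a + 64) + 80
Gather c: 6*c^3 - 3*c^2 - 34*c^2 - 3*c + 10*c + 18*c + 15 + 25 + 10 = 6*c^3 - 37*c^2 + 25*c + 50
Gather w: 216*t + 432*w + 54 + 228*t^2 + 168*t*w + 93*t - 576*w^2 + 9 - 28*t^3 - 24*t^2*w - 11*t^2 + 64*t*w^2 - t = -28*t^3 + 217*t^2 + 308*t + w^2*(64*t - 576) + w*(-24*t^2 + 168*t + 432) + 63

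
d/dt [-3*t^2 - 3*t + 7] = -6*t - 3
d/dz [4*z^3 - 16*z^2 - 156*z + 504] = 12*z^2 - 32*z - 156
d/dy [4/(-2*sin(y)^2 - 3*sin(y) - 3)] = 4*(4*sin(y) + 3)*cos(y)/(3*sin(y) - cos(2*y) + 4)^2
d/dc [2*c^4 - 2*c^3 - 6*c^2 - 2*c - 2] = 8*c^3 - 6*c^2 - 12*c - 2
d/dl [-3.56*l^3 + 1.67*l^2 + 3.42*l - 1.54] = -10.68*l^2 + 3.34*l + 3.42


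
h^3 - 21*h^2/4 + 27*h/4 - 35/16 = (h - 7/2)*(h - 5/4)*(h - 1/2)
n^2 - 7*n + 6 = (n - 6)*(n - 1)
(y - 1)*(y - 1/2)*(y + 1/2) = y^3 - y^2 - y/4 + 1/4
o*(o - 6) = o^2 - 6*o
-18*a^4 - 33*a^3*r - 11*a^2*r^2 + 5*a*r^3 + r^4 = (-3*a + r)*(a + r)^2*(6*a + r)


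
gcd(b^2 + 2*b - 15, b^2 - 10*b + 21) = b - 3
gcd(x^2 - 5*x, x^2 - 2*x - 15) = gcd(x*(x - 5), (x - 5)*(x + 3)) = x - 5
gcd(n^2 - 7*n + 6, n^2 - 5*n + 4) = n - 1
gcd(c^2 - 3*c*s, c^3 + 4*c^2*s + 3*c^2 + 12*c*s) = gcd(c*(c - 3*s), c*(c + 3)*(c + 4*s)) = c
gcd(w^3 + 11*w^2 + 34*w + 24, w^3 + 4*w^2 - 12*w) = w + 6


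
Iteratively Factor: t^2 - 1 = (t + 1)*(t - 1)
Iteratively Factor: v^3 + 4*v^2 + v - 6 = (v + 3)*(v^2 + v - 2) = (v + 2)*(v + 3)*(v - 1)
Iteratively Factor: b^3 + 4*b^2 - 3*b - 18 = (b + 3)*(b^2 + b - 6) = (b - 2)*(b + 3)*(b + 3)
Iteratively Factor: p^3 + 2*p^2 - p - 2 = (p + 1)*(p^2 + p - 2) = (p + 1)*(p + 2)*(p - 1)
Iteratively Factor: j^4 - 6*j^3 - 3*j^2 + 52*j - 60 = (j - 2)*(j^3 - 4*j^2 - 11*j + 30) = (j - 5)*(j - 2)*(j^2 + j - 6) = (j - 5)*(j - 2)^2*(j + 3)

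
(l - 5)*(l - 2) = l^2 - 7*l + 10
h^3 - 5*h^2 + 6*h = h*(h - 3)*(h - 2)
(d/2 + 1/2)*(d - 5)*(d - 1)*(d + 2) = d^4/2 - 3*d^3/2 - 11*d^2/2 + 3*d/2 + 5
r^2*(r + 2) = r^3 + 2*r^2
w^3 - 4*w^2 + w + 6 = (w - 3)*(w - 2)*(w + 1)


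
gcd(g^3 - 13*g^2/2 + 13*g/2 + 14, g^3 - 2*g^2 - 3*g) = g + 1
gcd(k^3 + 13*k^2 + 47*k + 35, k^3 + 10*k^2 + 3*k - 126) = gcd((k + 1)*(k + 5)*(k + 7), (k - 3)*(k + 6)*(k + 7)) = k + 7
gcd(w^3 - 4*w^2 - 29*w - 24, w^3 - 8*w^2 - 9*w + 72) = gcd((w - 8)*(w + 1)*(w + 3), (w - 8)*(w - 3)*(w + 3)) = w^2 - 5*w - 24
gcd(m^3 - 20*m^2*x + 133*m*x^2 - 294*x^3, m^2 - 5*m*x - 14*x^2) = -m + 7*x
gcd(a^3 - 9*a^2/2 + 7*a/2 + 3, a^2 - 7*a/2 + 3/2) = a - 3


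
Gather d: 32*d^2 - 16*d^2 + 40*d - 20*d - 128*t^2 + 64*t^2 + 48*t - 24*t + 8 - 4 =16*d^2 + 20*d - 64*t^2 + 24*t + 4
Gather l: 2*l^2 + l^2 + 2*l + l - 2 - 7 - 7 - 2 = 3*l^2 + 3*l - 18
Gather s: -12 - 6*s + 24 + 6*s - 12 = 0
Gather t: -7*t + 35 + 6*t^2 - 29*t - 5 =6*t^2 - 36*t + 30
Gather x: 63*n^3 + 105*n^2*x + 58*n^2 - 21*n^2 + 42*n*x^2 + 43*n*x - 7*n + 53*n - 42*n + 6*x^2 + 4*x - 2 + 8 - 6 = 63*n^3 + 37*n^2 + 4*n + x^2*(42*n + 6) + x*(105*n^2 + 43*n + 4)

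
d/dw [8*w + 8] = 8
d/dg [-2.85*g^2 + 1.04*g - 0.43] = 1.04 - 5.7*g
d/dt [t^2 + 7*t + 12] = 2*t + 7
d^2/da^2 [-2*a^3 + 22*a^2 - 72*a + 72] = 44 - 12*a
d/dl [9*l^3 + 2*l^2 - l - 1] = 27*l^2 + 4*l - 1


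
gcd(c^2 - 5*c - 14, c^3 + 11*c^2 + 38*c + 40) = c + 2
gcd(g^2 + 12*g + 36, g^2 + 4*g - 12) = g + 6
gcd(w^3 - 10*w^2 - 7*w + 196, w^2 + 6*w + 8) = w + 4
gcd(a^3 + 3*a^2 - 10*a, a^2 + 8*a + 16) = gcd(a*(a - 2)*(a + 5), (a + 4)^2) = 1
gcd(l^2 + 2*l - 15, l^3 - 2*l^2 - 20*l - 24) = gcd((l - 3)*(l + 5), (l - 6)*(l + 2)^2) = 1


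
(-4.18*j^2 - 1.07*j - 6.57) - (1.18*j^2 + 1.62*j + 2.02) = -5.36*j^2 - 2.69*j - 8.59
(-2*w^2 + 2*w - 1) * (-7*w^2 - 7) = 14*w^4 - 14*w^3 + 21*w^2 - 14*w + 7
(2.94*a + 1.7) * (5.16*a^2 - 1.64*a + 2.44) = 15.1704*a^3 + 3.9504*a^2 + 4.3856*a + 4.148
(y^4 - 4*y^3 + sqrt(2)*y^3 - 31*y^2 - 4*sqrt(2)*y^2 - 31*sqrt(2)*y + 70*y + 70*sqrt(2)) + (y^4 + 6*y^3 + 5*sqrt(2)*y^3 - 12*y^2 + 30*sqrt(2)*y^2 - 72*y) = 2*y^4 + 2*y^3 + 6*sqrt(2)*y^3 - 43*y^2 + 26*sqrt(2)*y^2 - 31*sqrt(2)*y - 2*y + 70*sqrt(2)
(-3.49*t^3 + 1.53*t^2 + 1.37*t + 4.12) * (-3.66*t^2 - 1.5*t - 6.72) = 12.7734*t^5 - 0.3648*t^4 + 16.1436*t^3 - 27.4158*t^2 - 15.3864*t - 27.6864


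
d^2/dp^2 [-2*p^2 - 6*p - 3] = -4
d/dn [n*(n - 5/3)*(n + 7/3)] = 3*n^2 + 4*n/3 - 35/9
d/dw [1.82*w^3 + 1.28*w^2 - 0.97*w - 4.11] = 5.46*w^2 + 2.56*w - 0.97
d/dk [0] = 0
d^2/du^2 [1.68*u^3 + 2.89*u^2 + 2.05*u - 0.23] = 10.08*u + 5.78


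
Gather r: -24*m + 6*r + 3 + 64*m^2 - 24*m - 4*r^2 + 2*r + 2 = 64*m^2 - 48*m - 4*r^2 + 8*r + 5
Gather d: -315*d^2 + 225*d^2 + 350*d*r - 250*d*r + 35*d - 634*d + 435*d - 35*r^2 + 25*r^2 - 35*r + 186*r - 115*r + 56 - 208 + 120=-90*d^2 + d*(100*r - 164) - 10*r^2 + 36*r - 32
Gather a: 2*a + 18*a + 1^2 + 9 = 20*a + 10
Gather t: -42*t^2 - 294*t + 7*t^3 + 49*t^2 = 7*t^3 + 7*t^2 - 294*t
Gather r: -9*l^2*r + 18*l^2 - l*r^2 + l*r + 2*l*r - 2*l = 18*l^2 - l*r^2 - 2*l + r*(-9*l^2 + 3*l)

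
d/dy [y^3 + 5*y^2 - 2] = y*(3*y + 10)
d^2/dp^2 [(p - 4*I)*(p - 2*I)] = 2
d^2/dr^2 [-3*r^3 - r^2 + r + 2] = -18*r - 2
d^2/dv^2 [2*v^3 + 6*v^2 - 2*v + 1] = 12*v + 12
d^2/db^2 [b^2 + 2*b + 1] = 2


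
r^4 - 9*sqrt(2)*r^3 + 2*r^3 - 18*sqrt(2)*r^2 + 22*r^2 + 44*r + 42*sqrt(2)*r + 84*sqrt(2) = (r + 2)*(r - 7*sqrt(2))*(r - 3*sqrt(2))*(r + sqrt(2))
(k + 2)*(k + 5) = k^2 + 7*k + 10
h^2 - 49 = (h - 7)*(h + 7)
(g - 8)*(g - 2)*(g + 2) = g^3 - 8*g^2 - 4*g + 32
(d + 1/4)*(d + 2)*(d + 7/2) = d^3 + 23*d^2/4 + 67*d/8 + 7/4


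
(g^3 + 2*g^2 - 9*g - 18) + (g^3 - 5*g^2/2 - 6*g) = 2*g^3 - g^2/2 - 15*g - 18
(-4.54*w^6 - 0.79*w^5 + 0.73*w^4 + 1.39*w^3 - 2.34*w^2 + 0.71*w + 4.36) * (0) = 0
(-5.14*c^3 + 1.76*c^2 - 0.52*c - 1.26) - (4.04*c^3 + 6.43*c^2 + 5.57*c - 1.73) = -9.18*c^3 - 4.67*c^2 - 6.09*c + 0.47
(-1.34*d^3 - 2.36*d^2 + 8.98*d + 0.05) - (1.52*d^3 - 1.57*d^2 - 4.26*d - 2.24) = -2.86*d^3 - 0.79*d^2 + 13.24*d + 2.29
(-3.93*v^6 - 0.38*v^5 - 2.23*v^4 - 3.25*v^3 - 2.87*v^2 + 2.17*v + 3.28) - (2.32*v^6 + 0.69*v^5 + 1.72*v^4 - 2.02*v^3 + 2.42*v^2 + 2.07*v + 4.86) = -6.25*v^6 - 1.07*v^5 - 3.95*v^4 - 1.23*v^3 - 5.29*v^2 + 0.1*v - 1.58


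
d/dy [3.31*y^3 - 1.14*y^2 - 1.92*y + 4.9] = 9.93*y^2 - 2.28*y - 1.92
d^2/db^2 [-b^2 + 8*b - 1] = -2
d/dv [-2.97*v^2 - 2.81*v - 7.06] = -5.94*v - 2.81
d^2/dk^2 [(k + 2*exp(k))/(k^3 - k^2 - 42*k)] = 2*(-k^2*(-k^2 + k + 42)^2*exp(k) + k*(-(k + 2*exp(k))*(3*k - 1) + (2*exp(k) + 1)*(-3*k^2 + 2*k + 42))*(-k^2 + k + 42) - (k + 2*exp(k))*(-3*k^2 + 2*k + 42)^2)/(k^3*(-k^2 + k + 42)^3)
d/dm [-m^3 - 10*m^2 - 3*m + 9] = -3*m^2 - 20*m - 3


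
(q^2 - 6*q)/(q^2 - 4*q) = (q - 6)/(q - 4)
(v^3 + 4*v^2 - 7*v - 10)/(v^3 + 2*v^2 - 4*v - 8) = (v^2 + 6*v + 5)/(v^2 + 4*v + 4)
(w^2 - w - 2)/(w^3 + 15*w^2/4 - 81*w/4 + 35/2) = 4*(w + 1)/(4*w^2 + 23*w - 35)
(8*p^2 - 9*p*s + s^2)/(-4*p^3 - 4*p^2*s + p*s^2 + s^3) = (-8*p^2 + 9*p*s - s^2)/(4*p^3 + 4*p^2*s - p*s^2 - s^3)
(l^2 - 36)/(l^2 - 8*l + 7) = (l^2 - 36)/(l^2 - 8*l + 7)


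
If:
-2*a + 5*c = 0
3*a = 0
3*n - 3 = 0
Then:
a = 0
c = 0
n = 1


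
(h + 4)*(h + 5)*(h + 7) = h^3 + 16*h^2 + 83*h + 140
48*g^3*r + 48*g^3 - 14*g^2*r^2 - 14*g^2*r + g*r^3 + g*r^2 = (-8*g + r)*(-6*g + r)*(g*r + g)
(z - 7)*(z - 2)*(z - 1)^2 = z^4 - 11*z^3 + 33*z^2 - 37*z + 14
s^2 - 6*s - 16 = (s - 8)*(s + 2)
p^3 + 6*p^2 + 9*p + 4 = (p + 1)^2*(p + 4)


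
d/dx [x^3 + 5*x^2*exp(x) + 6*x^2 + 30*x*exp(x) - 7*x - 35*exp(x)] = 5*x^2*exp(x) + 3*x^2 + 40*x*exp(x) + 12*x - 5*exp(x) - 7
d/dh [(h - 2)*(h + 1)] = 2*h - 1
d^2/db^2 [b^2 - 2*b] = 2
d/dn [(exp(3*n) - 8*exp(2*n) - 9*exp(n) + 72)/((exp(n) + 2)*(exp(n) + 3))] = (exp(2*n) + 4*exp(n) - 46)*exp(n)/(exp(2*n) + 4*exp(n) + 4)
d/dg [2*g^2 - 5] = 4*g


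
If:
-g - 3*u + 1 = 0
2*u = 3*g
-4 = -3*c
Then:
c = 4/3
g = 2/11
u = 3/11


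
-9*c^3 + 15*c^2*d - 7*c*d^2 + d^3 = (-3*c + d)^2*(-c + d)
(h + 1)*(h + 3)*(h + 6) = h^3 + 10*h^2 + 27*h + 18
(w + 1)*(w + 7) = w^2 + 8*w + 7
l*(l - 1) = l^2 - l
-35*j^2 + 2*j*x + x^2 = (-5*j + x)*(7*j + x)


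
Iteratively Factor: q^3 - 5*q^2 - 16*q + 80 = (q - 4)*(q^2 - q - 20) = (q - 5)*(q - 4)*(q + 4)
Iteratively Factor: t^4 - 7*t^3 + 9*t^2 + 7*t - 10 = (t - 5)*(t^3 - 2*t^2 - t + 2) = (t - 5)*(t - 2)*(t^2 - 1) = (t - 5)*(t - 2)*(t - 1)*(t + 1)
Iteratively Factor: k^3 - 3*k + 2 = (k - 1)*(k^2 + k - 2) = (k - 1)*(k + 2)*(k - 1)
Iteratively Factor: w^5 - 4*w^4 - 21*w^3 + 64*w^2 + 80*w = (w - 5)*(w^4 + w^3 - 16*w^2 - 16*w) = (w - 5)*(w + 1)*(w^3 - 16*w) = (w - 5)*(w + 1)*(w + 4)*(w^2 - 4*w) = w*(w - 5)*(w + 1)*(w + 4)*(w - 4)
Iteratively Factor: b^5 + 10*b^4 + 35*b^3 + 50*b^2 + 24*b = (b + 1)*(b^4 + 9*b^3 + 26*b^2 + 24*b) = (b + 1)*(b + 3)*(b^3 + 6*b^2 + 8*b) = (b + 1)*(b + 3)*(b + 4)*(b^2 + 2*b) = (b + 1)*(b + 2)*(b + 3)*(b + 4)*(b)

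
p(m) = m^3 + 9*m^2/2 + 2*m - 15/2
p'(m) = 3*m^2 + 9*m + 2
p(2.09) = 25.47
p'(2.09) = 33.91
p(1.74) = 14.87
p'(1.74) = 26.74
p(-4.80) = -24.01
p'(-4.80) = 27.92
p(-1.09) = -5.63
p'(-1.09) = -4.25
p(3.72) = 113.69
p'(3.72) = 77.00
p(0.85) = -1.93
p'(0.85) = 11.82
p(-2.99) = 0.02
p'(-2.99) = 1.91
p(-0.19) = -7.72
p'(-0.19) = 0.40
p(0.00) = -7.50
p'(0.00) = 2.00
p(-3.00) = 0.00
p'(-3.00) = 2.00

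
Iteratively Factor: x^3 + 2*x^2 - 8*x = (x)*(x^2 + 2*x - 8) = x*(x - 2)*(x + 4)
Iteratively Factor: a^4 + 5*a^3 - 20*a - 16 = (a - 2)*(a^3 + 7*a^2 + 14*a + 8) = (a - 2)*(a + 2)*(a^2 + 5*a + 4) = (a - 2)*(a + 2)*(a + 4)*(a + 1)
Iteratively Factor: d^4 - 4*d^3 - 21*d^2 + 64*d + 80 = (d + 4)*(d^3 - 8*d^2 + 11*d + 20) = (d - 5)*(d + 4)*(d^2 - 3*d - 4) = (d - 5)*(d - 4)*(d + 4)*(d + 1)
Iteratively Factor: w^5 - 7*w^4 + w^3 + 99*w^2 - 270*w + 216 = (w - 3)*(w^4 - 4*w^3 - 11*w^2 + 66*w - 72) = (w - 3)^2*(w^3 - w^2 - 14*w + 24) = (w - 3)^3*(w^2 + 2*w - 8) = (w - 3)^3*(w - 2)*(w + 4)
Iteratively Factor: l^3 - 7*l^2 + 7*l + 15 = (l + 1)*(l^2 - 8*l + 15) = (l - 3)*(l + 1)*(l - 5)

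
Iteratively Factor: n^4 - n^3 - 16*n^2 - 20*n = (n + 2)*(n^3 - 3*n^2 - 10*n) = (n + 2)^2*(n^2 - 5*n) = n*(n + 2)^2*(n - 5)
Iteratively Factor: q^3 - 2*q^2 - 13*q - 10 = (q - 5)*(q^2 + 3*q + 2) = (q - 5)*(q + 2)*(q + 1)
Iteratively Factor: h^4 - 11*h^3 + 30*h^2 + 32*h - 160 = (h - 4)*(h^3 - 7*h^2 + 2*h + 40) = (h - 5)*(h - 4)*(h^2 - 2*h - 8) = (h - 5)*(h - 4)^2*(h + 2)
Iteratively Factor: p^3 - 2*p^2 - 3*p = (p + 1)*(p^2 - 3*p) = p*(p + 1)*(p - 3)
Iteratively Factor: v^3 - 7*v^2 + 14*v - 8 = (v - 1)*(v^2 - 6*v + 8) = (v - 4)*(v - 1)*(v - 2)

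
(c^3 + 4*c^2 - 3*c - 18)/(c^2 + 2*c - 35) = (c^3 + 4*c^2 - 3*c - 18)/(c^2 + 2*c - 35)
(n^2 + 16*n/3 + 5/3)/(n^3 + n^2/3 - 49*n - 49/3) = (n + 5)/(n^2 - 49)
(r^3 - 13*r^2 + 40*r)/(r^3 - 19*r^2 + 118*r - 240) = r/(r - 6)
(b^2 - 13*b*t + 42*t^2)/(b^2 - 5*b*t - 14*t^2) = (b - 6*t)/(b + 2*t)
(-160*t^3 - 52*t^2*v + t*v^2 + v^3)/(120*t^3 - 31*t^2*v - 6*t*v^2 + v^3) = (-4*t - v)/(3*t - v)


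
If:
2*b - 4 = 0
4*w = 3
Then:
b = 2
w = 3/4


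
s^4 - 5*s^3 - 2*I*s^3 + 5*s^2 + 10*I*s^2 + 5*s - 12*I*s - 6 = (s - 3)*(s - 2)*(s - I)^2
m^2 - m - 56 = (m - 8)*(m + 7)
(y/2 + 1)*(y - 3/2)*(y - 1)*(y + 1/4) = y^4/2 - y^3/8 - 29*y^2/16 + 17*y/16 + 3/8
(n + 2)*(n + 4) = n^2 + 6*n + 8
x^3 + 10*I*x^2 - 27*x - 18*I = (x + I)*(x + 3*I)*(x + 6*I)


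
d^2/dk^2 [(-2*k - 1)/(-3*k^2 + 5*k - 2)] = 2*((7 - 18*k)*(3*k^2 - 5*k + 2) + (2*k + 1)*(6*k - 5)^2)/(3*k^2 - 5*k + 2)^3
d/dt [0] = 0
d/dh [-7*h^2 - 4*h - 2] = -14*h - 4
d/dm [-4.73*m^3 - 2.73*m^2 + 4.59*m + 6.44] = -14.19*m^2 - 5.46*m + 4.59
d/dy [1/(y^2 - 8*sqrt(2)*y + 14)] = 2*(-y + 4*sqrt(2))/(y^2 - 8*sqrt(2)*y + 14)^2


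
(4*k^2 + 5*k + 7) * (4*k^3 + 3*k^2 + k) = 16*k^5 + 32*k^4 + 47*k^3 + 26*k^2 + 7*k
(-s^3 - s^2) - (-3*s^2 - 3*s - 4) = -s^3 + 2*s^2 + 3*s + 4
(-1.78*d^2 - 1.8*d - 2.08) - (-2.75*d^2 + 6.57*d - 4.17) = 0.97*d^2 - 8.37*d + 2.09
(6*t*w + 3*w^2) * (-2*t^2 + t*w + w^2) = -12*t^3*w + 9*t*w^3 + 3*w^4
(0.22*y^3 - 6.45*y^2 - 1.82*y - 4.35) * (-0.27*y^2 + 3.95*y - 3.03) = -0.0594*y^5 + 2.6105*y^4 - 25.6527*y^3 + 13.529*y^2 - 11.6679*y + 13.1805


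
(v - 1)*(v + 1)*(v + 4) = v^3 + 4*v^2 - v - 4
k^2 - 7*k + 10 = (k - 5)*(k - 2)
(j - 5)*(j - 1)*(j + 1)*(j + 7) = j^4 + 2*j^3 - 36*j^2 - 2*j + 35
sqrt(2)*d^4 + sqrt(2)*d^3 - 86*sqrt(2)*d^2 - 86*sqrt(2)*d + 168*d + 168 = (d - 6*sqrt(2))*(d - sqrt(2))*(d + 7*sqrt(2))*(sqrt(2)*d + sqrt(2))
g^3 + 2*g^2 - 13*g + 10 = (g - 2)*(g - 1)*(g + 5)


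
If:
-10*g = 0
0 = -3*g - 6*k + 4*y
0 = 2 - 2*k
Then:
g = 0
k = 1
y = 3/2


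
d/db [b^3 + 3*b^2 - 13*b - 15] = 3*b^2 + 6*b - 13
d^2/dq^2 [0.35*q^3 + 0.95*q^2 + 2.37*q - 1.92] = 2.1*q + 1.9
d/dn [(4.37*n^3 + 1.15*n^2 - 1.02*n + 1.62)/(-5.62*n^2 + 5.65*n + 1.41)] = (-24.5594*n^4 + 49.381*n^3 + 19.2502*n^2 + 21.4518*n - 10.5912)/(31.5844*n^4 - 63.506*n^3 + 16.0741*n^2 + 15.933*n + 1.9881)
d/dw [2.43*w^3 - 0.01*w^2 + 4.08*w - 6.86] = 7.29*w^2 - 0.02*w + 4.08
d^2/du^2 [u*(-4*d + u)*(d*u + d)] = 2*d*(-4*d + 3*u + 1)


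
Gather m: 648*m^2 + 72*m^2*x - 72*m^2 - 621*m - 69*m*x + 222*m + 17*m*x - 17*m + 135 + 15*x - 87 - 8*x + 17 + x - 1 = m^2*(72*x + 576) + m*(-52*x - 416) + 8*x + 64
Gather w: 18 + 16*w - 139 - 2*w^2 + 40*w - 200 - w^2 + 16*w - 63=-3*w^2 + 72*w - 384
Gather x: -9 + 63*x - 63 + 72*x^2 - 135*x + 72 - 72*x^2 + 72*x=0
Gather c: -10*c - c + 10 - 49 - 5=-11*c - 44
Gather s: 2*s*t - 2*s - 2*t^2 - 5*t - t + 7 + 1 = s*(2*t - 2) - 2*t^2 - 6*t + 8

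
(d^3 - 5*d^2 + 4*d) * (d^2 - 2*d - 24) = d^5 - 7*d^4 - 10*d^3 + 112*d^2 - 96*d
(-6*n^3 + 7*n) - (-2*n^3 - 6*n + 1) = -4*n^3 + 13*n - 1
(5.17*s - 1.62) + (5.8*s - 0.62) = 10.97*s - 2.24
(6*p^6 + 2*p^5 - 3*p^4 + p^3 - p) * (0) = 0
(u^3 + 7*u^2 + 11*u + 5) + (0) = u^3 + 7*u^2 + 11*u + 5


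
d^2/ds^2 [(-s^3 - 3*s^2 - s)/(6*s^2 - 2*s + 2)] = 2*(-8*s^3 + 15*s^2 + 3*s - 2)/(27*s^6 - 27*s^5 + 36*s^4 - 19*s^3 + 12*s^2 - 3*s + 1)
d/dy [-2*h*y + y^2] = -2*h + 2*y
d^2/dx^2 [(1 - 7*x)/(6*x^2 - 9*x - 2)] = 6*(3*(4*x - 3)^2*(7*x - 1) + (42*x - 23)*(-6*x^2 + 9*x + 2))/(-6*x^2 + 9*x + 2)^3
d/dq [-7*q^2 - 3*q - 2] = -14*q - 3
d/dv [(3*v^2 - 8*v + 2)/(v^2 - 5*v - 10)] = (-7*v^2 - 64*v + 90)/(v^4 - 10*v^3 + 5*v^2 + 100*v + 100)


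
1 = 1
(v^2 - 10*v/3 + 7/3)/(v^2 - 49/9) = 3*(v - 1)/(3*v + 7)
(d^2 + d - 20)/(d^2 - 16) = (d + 5)/(d + 4)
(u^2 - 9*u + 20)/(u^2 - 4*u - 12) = (-u^2 + 9*u - 20)/(-u^2 + 4*u + 12)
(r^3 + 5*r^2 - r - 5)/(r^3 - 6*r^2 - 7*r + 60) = (r^3 + 5*r^2 - r - 5)/(r^3 - 6*r^2 - 7*r + 60)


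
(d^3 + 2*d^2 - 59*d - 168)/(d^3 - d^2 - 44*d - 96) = (d + 7)/(d + 4)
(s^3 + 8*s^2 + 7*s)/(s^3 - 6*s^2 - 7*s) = (s + 7)/(s - 7)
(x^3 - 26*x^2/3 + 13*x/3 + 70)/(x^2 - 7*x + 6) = (3*x^2 - 8*x - 35)/(3*(x - 1))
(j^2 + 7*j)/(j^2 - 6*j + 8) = j*(j + 7)/(j^2 - 6*j + 8)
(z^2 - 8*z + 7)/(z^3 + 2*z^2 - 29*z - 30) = (z^2 - 8*z + 7)/(z^3 + 2*z^2 - 29*z - 30)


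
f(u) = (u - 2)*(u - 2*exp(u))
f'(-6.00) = -13.97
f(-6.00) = 48.04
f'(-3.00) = -7.60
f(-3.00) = 15.50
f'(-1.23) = -3.16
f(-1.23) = 5.86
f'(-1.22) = -3.13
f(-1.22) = 5.83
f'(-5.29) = -12.52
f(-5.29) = 38.64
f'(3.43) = -145.20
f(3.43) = -83.40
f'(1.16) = -0.70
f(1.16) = 4.38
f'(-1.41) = -3.64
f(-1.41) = 6.47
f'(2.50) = -33.55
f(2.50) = -10.93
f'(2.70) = -47.19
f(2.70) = -18.94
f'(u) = u + (1 - 2*exp(u))*(u - 2) - 2*exp(u) = -2*u*exp(u) + 2*u + 2*exp(u) - 2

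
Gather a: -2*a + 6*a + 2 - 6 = 4*a - 4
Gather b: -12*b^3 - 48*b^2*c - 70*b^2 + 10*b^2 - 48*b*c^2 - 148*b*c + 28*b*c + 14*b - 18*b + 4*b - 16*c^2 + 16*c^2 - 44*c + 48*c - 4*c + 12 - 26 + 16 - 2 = -12*b^3 + b^2*(-48*c - 60) + b*(-48*c^2 - 120*c)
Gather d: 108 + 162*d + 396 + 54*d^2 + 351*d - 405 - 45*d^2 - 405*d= 9*d^2 + 108*d + 99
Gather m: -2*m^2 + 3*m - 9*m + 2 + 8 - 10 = -2*m^2 - 6*m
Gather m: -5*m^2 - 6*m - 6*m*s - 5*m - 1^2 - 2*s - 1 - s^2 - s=-5*m^2 + m*(-6*s - 11) - s^2 - 3*s - 2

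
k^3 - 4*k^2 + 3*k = k*(k - 3)*(k - 1)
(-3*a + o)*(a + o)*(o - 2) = -3*a^2*o + 6*a^2 - 2*a*o^2 + 4*a*o + o^3 - 2*o^2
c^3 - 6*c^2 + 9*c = c*(c - 3)^2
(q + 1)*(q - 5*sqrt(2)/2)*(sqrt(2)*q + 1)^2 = 2*q^4 - 3*sqrt(2)*q^3 + 2*q^3 - 9*q^2 - 3*sqrt(2)*q^2 - 9*q - 5*sqrt(2)*q/2 - 5*sqrt(2)/2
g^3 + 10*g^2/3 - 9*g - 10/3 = (g - 2)*(g + 1/3)*(g + 5)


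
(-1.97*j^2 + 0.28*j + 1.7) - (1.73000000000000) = -1.97*j^2 + 0.28*j - 0.03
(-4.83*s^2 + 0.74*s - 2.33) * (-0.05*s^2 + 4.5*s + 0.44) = 0.2415*s^4 - 21.772*s^3 + 1.3213*s^2 - 10.1594*s - 1.0252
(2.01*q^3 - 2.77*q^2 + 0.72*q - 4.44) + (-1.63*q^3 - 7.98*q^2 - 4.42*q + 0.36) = 0.38*q^3 - 10.75*q^2 - 3.7*q - 4.08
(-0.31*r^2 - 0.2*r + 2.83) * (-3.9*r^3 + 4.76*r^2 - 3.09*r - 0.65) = 1.209*r^5 - 0.6956*r^4 - 11.0311*r^3 + 14.2903*r^2 - 8.6147*r - 1.8395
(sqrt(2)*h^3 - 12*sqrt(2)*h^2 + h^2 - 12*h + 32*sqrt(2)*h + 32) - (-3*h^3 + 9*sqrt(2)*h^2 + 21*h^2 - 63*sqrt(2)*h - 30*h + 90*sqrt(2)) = sqrt(2)*h^3 + 3*h^3 - 21*sqrt(2)*h^2 - 20*h^2 + 18*h + 95*sqrt(2)*h - 90*sqrt(2) + 32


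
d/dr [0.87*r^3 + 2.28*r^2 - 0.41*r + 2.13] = 2.61*r^2 + 4.56*r - 0.41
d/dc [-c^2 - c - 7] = -2*c - 1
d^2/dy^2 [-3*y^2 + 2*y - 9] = -6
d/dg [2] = 0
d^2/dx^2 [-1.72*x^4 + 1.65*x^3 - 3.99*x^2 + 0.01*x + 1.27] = -20.64*x^2 + 9.9*x - 7.98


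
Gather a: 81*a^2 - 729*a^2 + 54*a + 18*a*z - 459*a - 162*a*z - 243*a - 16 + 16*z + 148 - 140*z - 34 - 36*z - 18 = -648*a^2 + a*(-144*z - 648) - 160*z + 80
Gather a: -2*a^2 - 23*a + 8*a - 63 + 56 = -2*a^2 - 15*a - 7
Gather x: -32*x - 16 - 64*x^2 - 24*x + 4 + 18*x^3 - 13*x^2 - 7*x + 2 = 18*x^3 - 77*x^2 - 63*x - 10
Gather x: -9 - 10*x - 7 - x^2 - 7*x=-x^2 - 17*x - 16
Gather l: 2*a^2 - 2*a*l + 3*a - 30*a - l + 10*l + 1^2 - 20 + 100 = 2*a^2 - 27*a + l*(9 - 2*a) + 81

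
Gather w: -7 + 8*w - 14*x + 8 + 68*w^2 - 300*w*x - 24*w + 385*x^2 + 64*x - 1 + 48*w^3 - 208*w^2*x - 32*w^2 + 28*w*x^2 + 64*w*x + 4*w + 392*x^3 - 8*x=48*w^3 + w^2*(36 - 208*x) + w*(28*x^2 - 236*x - 12) + 392*x^3 + 385*x^2 + 42*x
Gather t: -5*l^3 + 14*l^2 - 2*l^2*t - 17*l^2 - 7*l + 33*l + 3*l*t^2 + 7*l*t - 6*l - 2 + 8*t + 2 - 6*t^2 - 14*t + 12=-5*l^3 - 3*l^2 + 20*l + t^2*(3*l - 6) + t*(-2*l^2 + 7*l - 6) + 12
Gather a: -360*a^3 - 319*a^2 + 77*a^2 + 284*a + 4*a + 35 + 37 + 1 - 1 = -360*a^3 - 242*a^2 + 288*a + 72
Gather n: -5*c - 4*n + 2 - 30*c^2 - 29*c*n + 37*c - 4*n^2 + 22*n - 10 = -30*c^2 + 32*c - 4*n^2 + n*(18 - 29*c) - 8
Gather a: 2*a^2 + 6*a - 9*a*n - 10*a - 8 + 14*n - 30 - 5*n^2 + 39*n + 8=2*a^2 + a*(-9*n - 4) - 5*n^2 + 53*n - 30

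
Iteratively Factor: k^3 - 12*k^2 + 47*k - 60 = (k - 5)*(k^2 - 7*k + 12) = (k - 5)*(k - 4)*(k - 3)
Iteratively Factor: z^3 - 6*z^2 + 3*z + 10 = (z + 1)*(z^2 - 7*z + 10) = (z - 2)*(z + 1)*(z - 5)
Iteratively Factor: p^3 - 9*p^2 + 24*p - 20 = (p - 2)*(p^2 - 7*p + 10) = (p - 2)^2*(p - 5)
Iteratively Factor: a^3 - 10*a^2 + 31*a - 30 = (a - 3)*(a^2 - 7*a + 10) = (a - 3)*(a - 2)*(a - 5)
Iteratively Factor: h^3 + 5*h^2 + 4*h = (h + 4)*(h^2 + h) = (h + 1)*(h + 4)*(h)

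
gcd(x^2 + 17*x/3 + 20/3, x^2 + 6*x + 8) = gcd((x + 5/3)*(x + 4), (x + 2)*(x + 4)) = x + 4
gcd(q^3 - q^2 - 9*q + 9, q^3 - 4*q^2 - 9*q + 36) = q^2 - 9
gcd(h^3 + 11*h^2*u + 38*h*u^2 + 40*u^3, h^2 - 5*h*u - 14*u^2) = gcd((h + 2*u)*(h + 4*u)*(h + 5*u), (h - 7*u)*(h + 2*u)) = h + 2*u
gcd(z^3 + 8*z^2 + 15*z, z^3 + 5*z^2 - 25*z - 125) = z + 5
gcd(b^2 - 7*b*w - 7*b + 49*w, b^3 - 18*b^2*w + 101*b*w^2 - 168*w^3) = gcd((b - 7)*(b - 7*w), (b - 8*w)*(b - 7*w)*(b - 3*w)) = -b + 7*w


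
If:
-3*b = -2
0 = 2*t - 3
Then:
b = 2/3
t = 3/2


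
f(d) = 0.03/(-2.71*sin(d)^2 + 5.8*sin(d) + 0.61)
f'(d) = 0.03*(5.42*sin(d)*cos(d) - 5.8*cos(d))/(-2.71*sin(d)^2 + 5.8*sin(d) + 0.61)^2 = (0.1626*sin(d) - 0.174)*cos(d)/(-2.71*sin(d)^2 + 5.8*sin(d) + 0.61)^2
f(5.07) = -0.00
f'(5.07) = -0.00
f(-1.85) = -0.00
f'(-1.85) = 0.00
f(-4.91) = 0.01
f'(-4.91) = -0.00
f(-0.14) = -0.12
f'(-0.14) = -3.06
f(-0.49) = -0.01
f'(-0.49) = -0.03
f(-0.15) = -0.09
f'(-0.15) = -1.95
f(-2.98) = -0.08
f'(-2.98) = 1.28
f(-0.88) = -0.01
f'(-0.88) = -0.01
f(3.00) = 0.02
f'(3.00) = 0.08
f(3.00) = 0.02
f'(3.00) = 0.08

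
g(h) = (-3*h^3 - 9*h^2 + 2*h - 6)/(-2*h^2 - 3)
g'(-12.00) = 1.52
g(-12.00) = -13.26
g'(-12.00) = 1.52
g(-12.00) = -13.26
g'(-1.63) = 1.01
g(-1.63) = 2.43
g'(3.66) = 1.80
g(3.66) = 8.94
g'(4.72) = 1.68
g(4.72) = 10.78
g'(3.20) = 1.88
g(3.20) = 8.09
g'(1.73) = 2.38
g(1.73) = 5.01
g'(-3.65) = 1.55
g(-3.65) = -0.43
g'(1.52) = 2.47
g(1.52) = 4.50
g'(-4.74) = 1.56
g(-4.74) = -2.12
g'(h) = 4*h*(-3*h^3 - 9*h^2 + 2*h - 6)/(-2*h^2 - 3)^2 + (-9*h^2 - 18*h + 2)/(-2*h^2 - 3) = (6*h^4 + 31*h^2 + 30*h - 6)/(4*h^4 + 12*h^2 + 9)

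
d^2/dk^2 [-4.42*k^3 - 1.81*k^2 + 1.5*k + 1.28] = -26.52*k - 3.62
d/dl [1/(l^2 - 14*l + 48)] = 2*(7 - l)/(l^2 - 14*l + 48)^2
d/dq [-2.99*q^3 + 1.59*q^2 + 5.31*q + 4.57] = -8.97*q^2 + 3.18*q + 5.31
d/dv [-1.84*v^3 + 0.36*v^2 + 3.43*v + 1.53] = -5.52*v^2 + 0.72*v + 3.43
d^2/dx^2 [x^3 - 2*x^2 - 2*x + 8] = 6*x - 4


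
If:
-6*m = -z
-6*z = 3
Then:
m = -1/12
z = -1/2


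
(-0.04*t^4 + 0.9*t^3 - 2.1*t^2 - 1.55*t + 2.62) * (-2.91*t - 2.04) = 0.1164*t^5 - 2.5374*t^4 + 4.275*t^3 + 8.7945*t^2 - 4.4622*t - 5.3448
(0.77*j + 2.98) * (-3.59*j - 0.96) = -2.7643*j^2 - 11.4374*j - 2.8608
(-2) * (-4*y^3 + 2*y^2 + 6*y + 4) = 8*y^3 - 4*y^2 - 12*y - 8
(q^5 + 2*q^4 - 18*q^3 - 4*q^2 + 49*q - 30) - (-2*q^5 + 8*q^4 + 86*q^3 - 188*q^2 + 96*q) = 3*q^5 - 6*q^4 - 104*q^3 + 184*q^2 - 47*q - 30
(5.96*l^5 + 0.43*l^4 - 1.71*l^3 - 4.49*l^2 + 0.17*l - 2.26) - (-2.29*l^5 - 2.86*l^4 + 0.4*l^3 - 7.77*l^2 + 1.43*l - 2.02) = 8.25*l^5 + 3.29*l^4 - 2.11*l^3 + 3.28*l^2 - 1.26*l - 0.24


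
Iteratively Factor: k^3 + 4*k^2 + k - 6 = (k + 3)*(k^2 + k - 2) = (k - 1)*(k + 3)*(k + 2)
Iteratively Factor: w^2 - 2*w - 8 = (w - 4)*(w + 2)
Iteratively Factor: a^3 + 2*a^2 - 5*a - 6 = (a + 1)*(a^2 + a - 6) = (a - 2)*(a + 1)*(a + 3)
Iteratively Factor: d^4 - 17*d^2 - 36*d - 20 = (d + 1)*(d^3 - d^2 - 16*d - 20) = (d + 1)*(d + 2)*(d^2 - 3*d - 10) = (d - 5)*(d + 1)*(d + 2)*(d + 2)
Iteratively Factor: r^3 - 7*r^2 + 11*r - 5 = (r - 5)*(r^2 - 2*r + 1) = (r - 5)*(r - 1)*(r - 1)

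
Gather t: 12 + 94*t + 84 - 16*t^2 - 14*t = -16*t^2 + 80*t + 96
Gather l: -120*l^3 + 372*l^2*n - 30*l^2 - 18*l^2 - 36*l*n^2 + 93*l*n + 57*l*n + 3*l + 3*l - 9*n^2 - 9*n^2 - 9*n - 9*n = -120*l^3 + l^2*(372*n - 48) + l*(-36*n^2 + 150*n + 6) - 18*n^2 - 18*n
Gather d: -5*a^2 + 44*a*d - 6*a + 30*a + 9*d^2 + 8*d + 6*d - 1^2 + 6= -5*a^2 + 24*a + 9*d^2 + d*(44*a + 14) + 5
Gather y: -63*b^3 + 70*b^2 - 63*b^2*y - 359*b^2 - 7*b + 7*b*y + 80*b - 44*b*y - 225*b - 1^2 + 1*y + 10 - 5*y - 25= -63*b^3 - 289*b^2 - 152*b + y*(-63*b^2 - 37*b - 4) - 16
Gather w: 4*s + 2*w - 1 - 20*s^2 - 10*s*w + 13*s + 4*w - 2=-20*s^2 + 17*s + w*(6 - 10*s) - 3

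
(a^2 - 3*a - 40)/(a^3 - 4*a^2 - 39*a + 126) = (a^2 - 3*a - 40)/(a^3 - 4*a^2 - 39*a + 126)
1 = 1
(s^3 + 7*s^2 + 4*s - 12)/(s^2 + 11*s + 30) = (s^2 + s - 2)/(s + 5)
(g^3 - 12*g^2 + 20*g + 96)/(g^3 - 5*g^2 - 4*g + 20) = (g^2 - 14*g + 48)/(g^2 - 7*g + 10)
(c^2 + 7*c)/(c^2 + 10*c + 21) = c/(c + 3)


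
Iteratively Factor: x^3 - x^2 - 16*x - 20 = (x + 2)*(x^2 - 3*x - 10) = (x - 5)*(x + 2)*(x + 2)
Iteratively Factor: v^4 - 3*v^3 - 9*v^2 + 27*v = (v + 3)*(v^3 - 6*v^2 + 9*v) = (v - 3)*(v + 3)*(v^2 - 3*v) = (v - 3)^2*(v + 3)*(v)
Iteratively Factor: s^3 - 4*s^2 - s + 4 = (s - 1)*(s^2 - 3*s - 4) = (s - 4)*(s - 1)*(s + 1)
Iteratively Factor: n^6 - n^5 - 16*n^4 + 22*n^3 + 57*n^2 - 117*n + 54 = (n - 2)*(n^5 + n^4 - 14*n^3 - 6*n^2 + 45*n - 27) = (n - 2)*(n + 3)*(n^4 - 2*n^3 - 8*n^2 + 18*n - 9) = (n - 2)*(n + 3)^2*(n^3 - 5*n^2 + 7*n - 3) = (n - 3)*(n - 2)*(n + 3)^2*(n^2 - 2*n + 1) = (n - 3)*(n - 2)*(n - 1)*(n + 3)^2*(n - 1)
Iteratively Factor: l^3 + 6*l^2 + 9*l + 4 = (l + 1)*(l^2 + 5*l + 4) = (l + 1)*(l + 4)*(l + 1)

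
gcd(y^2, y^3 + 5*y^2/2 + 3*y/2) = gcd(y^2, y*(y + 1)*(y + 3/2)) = y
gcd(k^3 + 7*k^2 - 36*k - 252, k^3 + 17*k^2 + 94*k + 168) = k^2 + 13*k + 42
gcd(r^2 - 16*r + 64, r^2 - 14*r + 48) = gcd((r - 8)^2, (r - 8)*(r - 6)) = r - 8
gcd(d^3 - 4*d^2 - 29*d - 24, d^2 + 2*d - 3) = d + 3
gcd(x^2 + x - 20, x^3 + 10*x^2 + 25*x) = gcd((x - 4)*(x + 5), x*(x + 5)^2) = x + 5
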